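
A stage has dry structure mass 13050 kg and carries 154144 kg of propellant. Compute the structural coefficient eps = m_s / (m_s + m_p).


eps = 13050 / (13050 + 154144) = 0.0781

0.0781


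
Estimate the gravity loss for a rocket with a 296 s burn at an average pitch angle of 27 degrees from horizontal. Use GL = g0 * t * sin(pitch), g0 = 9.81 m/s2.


GL = 9.81 * 296 * sin(27 deg) = 1318 m/s

1318 m/s


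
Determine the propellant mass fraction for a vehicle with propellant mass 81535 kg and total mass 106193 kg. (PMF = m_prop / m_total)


PMF = 81535 / 106193 = 0.768

0.768


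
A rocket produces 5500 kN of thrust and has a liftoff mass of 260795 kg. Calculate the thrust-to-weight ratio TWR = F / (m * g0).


TWR = 5500000 / (260795 * 9.81) = 2.15

2.15


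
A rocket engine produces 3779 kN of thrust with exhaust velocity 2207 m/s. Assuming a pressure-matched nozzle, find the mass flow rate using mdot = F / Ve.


mdot = F / Ve = 3779000 / 2207 = 1712.3 kg/s

1712.3 kg/s


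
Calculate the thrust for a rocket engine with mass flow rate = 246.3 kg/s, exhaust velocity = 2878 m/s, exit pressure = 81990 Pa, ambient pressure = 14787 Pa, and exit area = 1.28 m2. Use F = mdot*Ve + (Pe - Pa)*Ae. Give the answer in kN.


F = 246.3 * 2878 + (81990 - 14787) * 1.28 = 794871.0 N = 794.9 kN

794.9 kN


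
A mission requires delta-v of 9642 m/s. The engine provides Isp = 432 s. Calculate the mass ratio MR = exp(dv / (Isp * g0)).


Ve = 432 * 9.81 = 4237.92 m/s
MR = exp(9642 / 4237.92) = 9.73

9.73


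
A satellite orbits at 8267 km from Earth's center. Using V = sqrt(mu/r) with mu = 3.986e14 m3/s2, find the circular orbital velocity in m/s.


V = sqrt(3.986e14 / 8267000) = 6944 m/s

6944 m/s


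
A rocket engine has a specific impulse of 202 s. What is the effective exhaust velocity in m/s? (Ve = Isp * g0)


Ve = Isp * g0 = 202 * 9.81 = 1981.6 m/s

1981.6 m/s


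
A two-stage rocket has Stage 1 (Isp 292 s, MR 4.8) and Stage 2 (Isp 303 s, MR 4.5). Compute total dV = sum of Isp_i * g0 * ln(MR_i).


dV1 = 292 * 9.81 * ln(4.8) = 4493.3 m/s
dV2 = 303 * 9.81 * ln(4.5) = 4470.8 m/s
Total dV = 4493.3 + 4470.8 = 8964.1 m/s ~ 8964 m/s

8964 m/s


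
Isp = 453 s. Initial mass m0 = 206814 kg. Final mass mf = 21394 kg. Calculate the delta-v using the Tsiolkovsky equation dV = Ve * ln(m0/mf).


Ve = 453 * 9.81 = 4443.93 m/s
dV = 4443.93 * ln(206814/21394) = 10082 m/s

10082 m/s


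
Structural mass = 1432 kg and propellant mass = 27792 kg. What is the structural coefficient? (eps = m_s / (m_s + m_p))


eps = 1432 / (1432 + 27792) = 0.049

0.049


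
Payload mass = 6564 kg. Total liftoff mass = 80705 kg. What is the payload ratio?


PR = 6564 / 80705 = 0.0813

0.0813


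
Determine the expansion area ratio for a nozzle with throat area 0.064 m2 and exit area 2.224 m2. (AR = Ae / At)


AR = 2.224 / 0.064 = 34.8

34.8


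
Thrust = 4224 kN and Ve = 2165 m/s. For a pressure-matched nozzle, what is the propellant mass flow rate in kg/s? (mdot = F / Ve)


mdot = F / Ve = 4224000 / 2165 = 1951.0 kg/s

1951.0 kg/s


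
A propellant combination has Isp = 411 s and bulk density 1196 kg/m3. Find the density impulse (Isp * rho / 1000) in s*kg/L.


rho*Isp = 411 * 1196 / 1000 = 492 s*kg/L

492 s*kg/L


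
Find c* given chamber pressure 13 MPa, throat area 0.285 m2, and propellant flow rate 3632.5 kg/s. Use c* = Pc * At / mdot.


c* = 13e6 * 0.285 / 3632.5 = 1020 m/s

1020 m/s


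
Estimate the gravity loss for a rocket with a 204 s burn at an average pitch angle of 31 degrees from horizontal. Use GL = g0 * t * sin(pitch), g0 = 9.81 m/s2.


GL = 9.81 * 204 * sin(31 deg) = 1031 m/s

1031 m/s


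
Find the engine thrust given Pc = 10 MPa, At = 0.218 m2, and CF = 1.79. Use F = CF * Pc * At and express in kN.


F = 1.79 * 10e6 * 0.218 = 3.9022e+06 N = 3902.2 kN

3902.2 kN


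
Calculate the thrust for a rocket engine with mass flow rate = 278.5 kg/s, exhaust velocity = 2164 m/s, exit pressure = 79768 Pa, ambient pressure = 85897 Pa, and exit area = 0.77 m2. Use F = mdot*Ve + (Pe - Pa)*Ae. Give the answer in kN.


F = 278.5 * 2164 + (79768 - 85897) * 0.77 = 597955.0 N = 598.0 kN

598.0 kN


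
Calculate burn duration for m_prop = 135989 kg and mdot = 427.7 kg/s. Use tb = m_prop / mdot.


tb = 135989 / 427.7 = 318.0 s

318.0 s


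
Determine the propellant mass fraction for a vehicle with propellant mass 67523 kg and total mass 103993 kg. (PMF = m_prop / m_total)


PMF = 67523 / 103993 = 0.649

0.649


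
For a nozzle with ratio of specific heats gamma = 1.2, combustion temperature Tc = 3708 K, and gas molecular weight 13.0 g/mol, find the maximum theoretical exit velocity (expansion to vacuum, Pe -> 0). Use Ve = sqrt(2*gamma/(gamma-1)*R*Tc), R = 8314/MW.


R = 8314 / 13.0 = 639.54 J/(kg.K)
Ve = sqrt(2 * 1.2 / (1.2 - 1) * 639.54 * 3708) = 5335 m/s

5335 m/s


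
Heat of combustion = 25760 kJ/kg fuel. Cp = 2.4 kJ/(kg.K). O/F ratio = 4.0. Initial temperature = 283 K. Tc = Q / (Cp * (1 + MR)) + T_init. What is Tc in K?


Tc = 25760 / (2.4 * (1 + 4.0)) + 283 = 2430 K

2430 K


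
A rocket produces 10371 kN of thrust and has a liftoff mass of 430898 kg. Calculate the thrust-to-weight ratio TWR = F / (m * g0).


TWR = 10371000 / (430898 * 9.81) = 2.45

2.45


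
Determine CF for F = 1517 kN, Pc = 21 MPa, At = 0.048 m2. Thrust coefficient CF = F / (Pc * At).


CF = 1517000 / (21e6 * 0.048) = 1.5

1.5


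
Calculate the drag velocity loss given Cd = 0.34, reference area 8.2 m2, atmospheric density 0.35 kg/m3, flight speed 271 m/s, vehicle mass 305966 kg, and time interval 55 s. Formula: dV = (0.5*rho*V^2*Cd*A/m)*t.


D = 0.5 * 0.35 * 271^2 * 0.34 * 8.2 = 35831.86 N
a = 35831.86 / 305966 = 0.1171 m/s2
dV = 0.1171 * 55 = 6.4 m/s

6.4 m/s


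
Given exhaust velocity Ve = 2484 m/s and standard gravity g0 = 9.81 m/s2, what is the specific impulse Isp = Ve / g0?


Isp = Ve / g0 = 2484 / 9.81 = 253.2 s

253.2 s


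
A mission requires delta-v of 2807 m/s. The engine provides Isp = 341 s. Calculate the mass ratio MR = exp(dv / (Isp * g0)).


Ve = 341 * 9.81 = 3345.21 m/s
MR = exp(2807 / 3345.21) = 2.314

2.314


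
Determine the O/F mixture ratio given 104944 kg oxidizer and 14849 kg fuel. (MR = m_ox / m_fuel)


MR = 104944 / 14849 = 7.07

7.07


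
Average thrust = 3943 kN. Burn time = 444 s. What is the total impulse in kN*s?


It = 3943 * 444 = 1750692 kN*s

1750692 kN*s


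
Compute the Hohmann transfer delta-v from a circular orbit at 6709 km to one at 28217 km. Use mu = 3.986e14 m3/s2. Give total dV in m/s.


V1 = sqrt(mu/r1) = 7707.97 m/s
dV1 = V1*(sqrt(2*r2/(r1+r2)) - 1) = 2090.0 m/s
V2 = sqrt(mu/r2) = 3758.49 m/s
dV2 = V2*(1 - sqrt(2*r1/(r1+r2))) = 1428.88 m/s
Total dV = 3519 m/s

3519 m/s


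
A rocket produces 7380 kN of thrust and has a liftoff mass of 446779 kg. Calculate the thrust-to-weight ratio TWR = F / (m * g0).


TWR = 7380000 / (446779 * 9.81) = 1.68

1.68


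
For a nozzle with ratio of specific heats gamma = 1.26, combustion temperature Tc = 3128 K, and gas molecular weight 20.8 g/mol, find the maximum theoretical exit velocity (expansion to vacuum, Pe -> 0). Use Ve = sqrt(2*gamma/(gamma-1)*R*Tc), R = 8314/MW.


R = 8314 / 20.8 = 399.71 J/(kg.K)
Ve = sqrt(2 * 1.26 / (1.26 - 1) * 399.71 * 3128) = 3481 m/s

3481 m/s


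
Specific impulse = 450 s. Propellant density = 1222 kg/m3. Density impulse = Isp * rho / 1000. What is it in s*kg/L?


rho*Isp = 450 * 1222 / 1000 = 550 s*kg/L

550 s*kg/L


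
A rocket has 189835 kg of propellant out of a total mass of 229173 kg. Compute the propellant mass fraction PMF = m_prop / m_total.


PMF = 189835 / 229173 = 0.828

0.828


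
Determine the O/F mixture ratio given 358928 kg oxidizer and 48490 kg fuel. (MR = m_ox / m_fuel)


MR = 358928 / 48490 = 7.4

7.4


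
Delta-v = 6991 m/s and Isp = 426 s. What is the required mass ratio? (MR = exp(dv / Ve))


Ve = 426 * 9.81 = 4179.06 m/s
MR = exp(6991 / 4179.06) = 5.327

5.327


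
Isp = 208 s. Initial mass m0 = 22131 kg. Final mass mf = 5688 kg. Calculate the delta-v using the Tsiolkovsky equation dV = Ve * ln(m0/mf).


Ve = 208 * 9.81 = 2040.48 m/s
dV = 2040.48 * ln(22131/5688) = 2772 m/s

2772 m/s


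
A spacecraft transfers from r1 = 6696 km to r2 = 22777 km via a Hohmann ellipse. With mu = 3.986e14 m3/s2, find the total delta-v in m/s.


V1 = sqrt(mu/r1) = 7715.44 m/s
dV1 = V1*(sqrt(2*r2/(r1+r2)) - 1) = 1876.62 m/s
V2 = sqrt(mu/r2) = 4183.31 m/s
dV2 = V2*(1 - sqrt(2*r1/(r1+r2))) = 1363.43 m/s
Total dV = 3240 m/s

3240 m/s


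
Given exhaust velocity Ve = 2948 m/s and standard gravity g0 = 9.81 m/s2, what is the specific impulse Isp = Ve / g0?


Isp = Ve / g0 = 2948 / 9.81 = 300.5 s

300.5 s


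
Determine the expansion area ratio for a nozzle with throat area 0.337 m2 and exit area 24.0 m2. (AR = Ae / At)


AR = 24.0 / 0.337 = 71.2

71.2


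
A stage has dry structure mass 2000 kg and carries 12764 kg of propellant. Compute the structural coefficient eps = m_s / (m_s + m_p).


eps = 2000 / (2000 + 12764) = 0.1355

0.1355


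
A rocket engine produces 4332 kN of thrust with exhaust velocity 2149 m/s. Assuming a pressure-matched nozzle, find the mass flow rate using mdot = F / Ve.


mdot = F / Ve = 4332000 / 2149 = 2015.8 kg/s

2015.8 kg/s


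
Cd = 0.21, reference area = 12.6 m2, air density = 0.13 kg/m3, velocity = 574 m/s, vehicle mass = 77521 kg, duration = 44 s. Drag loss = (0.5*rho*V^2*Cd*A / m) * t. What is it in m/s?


D = 0.5 * 0.13 * 574^2 * 0.21 * 12.6 = 56666.58 N
a = 56666.58 / 77521 = 0.731 m/s2
dV = 0.731 * 44 = 32.2 m/s

32.2 m/s


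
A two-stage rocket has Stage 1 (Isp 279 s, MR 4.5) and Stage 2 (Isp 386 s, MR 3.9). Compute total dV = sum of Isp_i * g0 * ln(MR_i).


dV1 = 279 * 9.81 * ln(4.5) = 4116.6 m/s
dV2 = 386 * 9.81 * ln(3.9) = 5153.6 m/s
Total dV = 4116.6 + 5153.6 = 9270.2 m/s ~ 9270 m/s

9270 m/s


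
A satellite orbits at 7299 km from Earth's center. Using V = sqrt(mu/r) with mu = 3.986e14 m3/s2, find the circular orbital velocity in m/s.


V = sqrt(3.986e14 / 7299000) = 7390 m/s

7390 m/s


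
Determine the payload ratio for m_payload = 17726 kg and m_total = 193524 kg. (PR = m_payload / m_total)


PR = 17726 / 193524 = 0.0916

0.0916


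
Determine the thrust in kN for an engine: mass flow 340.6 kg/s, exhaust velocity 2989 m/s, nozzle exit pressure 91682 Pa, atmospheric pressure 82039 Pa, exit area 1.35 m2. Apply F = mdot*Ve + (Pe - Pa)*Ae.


F = 340.6 * 2989 + (91682 - 82039) * 1.35 = 1.0311e+06 N = 1031.1 kN

1031.1 kN


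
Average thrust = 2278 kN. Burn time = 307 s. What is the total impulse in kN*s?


It = 2278 * 307 = 699346 kN*s

699346 kN*s


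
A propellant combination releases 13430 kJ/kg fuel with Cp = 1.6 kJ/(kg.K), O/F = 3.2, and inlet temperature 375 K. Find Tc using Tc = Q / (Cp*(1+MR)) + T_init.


Tc = 13430 / (1.6 * (1 + 3.2)) + 375 = 2374 K

2374 K


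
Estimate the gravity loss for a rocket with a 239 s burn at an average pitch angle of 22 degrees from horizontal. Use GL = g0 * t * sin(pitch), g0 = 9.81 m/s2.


GL = 9.81 * 239 * sin(22 deg) = 878 m/s

878 m/s


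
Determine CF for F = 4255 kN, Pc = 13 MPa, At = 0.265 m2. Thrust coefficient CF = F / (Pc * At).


CF = 4255000 / (13e6 * 0.265) = 1.24

1.24


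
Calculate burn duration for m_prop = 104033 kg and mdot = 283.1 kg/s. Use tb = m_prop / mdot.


tb = 104033 / 283.1 = 367.5 s

367.5 s


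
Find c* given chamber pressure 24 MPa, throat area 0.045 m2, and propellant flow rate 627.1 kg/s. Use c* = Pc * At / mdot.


c* = 24e6 * 0.045 / 627.1 = 1722 m/s

1722 m/s


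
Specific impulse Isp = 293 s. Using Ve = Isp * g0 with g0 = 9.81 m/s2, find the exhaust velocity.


Ve = Isp * g0 = 293 * 9.81 = 2874.3 m/s

2874.3 m/s


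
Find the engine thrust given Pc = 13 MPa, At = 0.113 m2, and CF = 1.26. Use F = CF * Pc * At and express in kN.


F = 1.26 * 13e6 * 0.113 = 1.8509e+06 N = 1850.9 kN

1850.9 kN


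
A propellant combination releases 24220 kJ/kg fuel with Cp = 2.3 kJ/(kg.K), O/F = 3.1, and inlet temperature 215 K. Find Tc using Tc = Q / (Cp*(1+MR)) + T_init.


Tc = 24220 / (2.3 * (1 + 3.1)) + 215 = 2783 K

2783 K


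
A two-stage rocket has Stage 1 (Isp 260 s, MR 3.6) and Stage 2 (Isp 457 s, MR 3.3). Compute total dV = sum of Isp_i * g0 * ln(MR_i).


dV1 = 260 * 9.81 * ln(3.6) = 3267.1 m/s
dV2 = 457 * 9.81 * ln(3.3) = 5352.6 m/s
Total dV = 3267.1 + 5352.6 = 8619.7 m/s ~ 8620 m/s

8620 m/s


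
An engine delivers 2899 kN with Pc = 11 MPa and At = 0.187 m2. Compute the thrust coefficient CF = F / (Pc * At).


CF = 2899000 / (11e6 * 0.187) = 1.41

1.41


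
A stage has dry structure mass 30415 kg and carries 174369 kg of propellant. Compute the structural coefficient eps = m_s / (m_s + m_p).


eps = 30415 / (30415 + 174369) = 0.1485

0.1485


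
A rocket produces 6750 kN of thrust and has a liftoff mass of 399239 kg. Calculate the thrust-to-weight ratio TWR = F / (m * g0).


TWR = 6750000 / (399239 * 9.81) = 1.72

1.72


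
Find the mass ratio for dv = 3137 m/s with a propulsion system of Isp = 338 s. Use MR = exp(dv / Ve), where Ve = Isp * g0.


Ve = 338 * 9.81 = 3315.78 m/s
MR = exp(3137 / 3315.78) = 2.576

2.576


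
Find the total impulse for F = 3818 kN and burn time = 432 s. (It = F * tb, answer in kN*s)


It = 3818 * 432 = 1649376 kN*s

1649376 kN*s


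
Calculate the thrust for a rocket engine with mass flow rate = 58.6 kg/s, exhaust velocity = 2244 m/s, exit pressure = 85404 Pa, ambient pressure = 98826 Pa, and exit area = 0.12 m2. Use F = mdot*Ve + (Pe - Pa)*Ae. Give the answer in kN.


F = 58.6 * 2244 + (85404 - 98826) * 0.12 = 129888.0 N = 129.9 kN

129.9 kN


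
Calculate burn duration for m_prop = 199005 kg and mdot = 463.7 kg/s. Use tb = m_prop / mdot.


tb = 199005 / 463.7 = 429.2 s

429.2 s


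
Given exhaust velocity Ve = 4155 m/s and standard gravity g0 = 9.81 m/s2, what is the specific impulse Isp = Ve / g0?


Isp = Ve / g0 = 4155 / 9.81 = 423.5 s

423.5 s


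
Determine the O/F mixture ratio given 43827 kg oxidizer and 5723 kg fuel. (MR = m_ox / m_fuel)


MR = 43827 / 5723 = 7.66

7.66


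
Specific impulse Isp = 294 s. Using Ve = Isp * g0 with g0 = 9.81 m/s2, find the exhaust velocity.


Ve = Isp * g0 = 294 * 9.81 = 2884.1 m/s

2884.1 m/s


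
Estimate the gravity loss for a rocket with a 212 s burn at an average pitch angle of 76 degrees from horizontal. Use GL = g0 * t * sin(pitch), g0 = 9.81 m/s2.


GL = 9.81 * 212 * sin(76 deg) = 2018 m/s

2018 m/s


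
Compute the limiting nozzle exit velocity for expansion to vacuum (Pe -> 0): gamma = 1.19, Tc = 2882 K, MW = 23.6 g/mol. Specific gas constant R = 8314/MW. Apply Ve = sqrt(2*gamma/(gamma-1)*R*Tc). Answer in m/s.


R = 8314 / 23.6 = 352.29 J/(kg.K)
Ve = sqrt(2 * 1.19 / (1.19 - 1) * 352.29 * 2882) = 3566 m/s

3566 m/s


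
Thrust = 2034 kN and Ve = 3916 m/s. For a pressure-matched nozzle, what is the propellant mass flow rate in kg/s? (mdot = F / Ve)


mdot = F / Ve = 2034000 / 3916 = 519.4 kg/s

519.4 kg/s


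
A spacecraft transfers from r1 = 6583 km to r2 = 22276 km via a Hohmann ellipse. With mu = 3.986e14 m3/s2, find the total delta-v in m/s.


V1 = sqrt(mu/r1) = 7781.38 m/s
dV1 = V1*(sqrt(2*r2/(r1+r2)) - 1) = 1886.91 m/s
V2 = sqrt(mu/r2) = 4230.09 m/s
dV2 = V2*(1 - sqrt(2*r1/(r1+r2))) = 1372.92 m/s
Total dV = 3260 m/s

3260 m/s


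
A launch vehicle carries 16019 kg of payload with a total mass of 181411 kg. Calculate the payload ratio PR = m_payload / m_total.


PR = 16019 / 181411 = 0.0883

0.0883


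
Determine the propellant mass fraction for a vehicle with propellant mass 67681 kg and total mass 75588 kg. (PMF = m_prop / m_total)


PMF = 67681 / 75588 = 0.895

0.895


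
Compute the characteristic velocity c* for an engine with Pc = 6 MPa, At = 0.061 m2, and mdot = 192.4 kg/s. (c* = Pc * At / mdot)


c* = 6e6 * 0.061 / 192.4 = 1902 m/s

1902 m/s


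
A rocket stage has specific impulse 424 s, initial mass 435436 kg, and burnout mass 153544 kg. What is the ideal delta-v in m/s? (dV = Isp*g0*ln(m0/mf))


Ve = 424 * 9.81 = 4159.44 m/s
dV = 4159.44 * ln(435436/153544) = 4336 m/s

4336 m/s


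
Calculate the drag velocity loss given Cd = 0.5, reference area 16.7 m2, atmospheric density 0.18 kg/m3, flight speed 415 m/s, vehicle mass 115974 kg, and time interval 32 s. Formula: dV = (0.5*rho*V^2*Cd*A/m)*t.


D = 0.5 * 0.18 * 415^2 * 0.5 * 16.7 = 129427.09 N
a = 129427.09 / 115974 = 1.116 m/s2
dV = 1.116 * 32 = 35.7 m/s

35.7 m/s


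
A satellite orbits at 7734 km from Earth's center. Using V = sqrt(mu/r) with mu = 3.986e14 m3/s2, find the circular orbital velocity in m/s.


V = sqrt(3.986e14 / 7734000) = 7179 m/s

7179 m/s


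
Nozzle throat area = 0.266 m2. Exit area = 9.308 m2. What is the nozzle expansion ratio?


AR = 9.308 / 0.266 = 35.0

35.0


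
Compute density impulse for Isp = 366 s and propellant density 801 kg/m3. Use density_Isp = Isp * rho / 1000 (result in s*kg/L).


rho*Isp = 366 * 801 / 1000 = 293 s*kg/L

293 s*kg/L


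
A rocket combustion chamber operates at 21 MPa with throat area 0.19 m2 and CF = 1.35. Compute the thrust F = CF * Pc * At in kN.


F = 1.35 * 21e6 * 0.19 = 5.3865e+06 N = 5386.5 kN

5386.5 kN


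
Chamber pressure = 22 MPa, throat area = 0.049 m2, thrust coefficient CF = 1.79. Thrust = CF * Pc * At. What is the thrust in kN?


F = 1.79 * 22e6 * 0.049 = 1.9296e+06 N = 1929.6 kN

1929.6 kN


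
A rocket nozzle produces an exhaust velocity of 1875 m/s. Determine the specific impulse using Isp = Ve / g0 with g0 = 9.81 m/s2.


Isp = Ve / g0 = 1875 / 9.81 = 191.1 s

191.1 s


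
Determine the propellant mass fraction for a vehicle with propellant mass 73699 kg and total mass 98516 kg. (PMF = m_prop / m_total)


PMF = 73699 / 98516 = 0.748

0.748


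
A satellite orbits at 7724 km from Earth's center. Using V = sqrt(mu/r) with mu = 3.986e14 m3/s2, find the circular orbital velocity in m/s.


V = sqrt(3.986e14 / 7724000) = 7184 m/s

7184 m/s


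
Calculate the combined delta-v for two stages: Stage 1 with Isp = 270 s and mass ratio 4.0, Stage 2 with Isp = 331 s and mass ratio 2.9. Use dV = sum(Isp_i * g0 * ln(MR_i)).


dV1 = 270 * 9.81 * ln(4.0) = 3671.9 m/s
dV2 = 331 * 9.81 * ln(2.9) = 3457.2 m/s
Total dV = 3671.9 + 3457.2 = 7129.1 m/s ~ 7129 m/s

7129 m/s


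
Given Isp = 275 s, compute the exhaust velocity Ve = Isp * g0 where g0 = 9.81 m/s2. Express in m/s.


Ve = Isp * g0 = 275 * 9.81 = 2697.8 m/s

2697.8 m/s


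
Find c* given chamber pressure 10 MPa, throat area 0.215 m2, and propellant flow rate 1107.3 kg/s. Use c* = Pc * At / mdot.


c* = 10e6 * 0.215 / 1107.3 = 1942 m/s

1942 m/s


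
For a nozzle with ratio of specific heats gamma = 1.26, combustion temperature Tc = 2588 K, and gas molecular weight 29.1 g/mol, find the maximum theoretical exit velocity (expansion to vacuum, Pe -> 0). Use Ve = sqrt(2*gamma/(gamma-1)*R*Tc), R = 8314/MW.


R = 8314 / 29.1 = 285.7 J/(kg.K)
Ve = sqrt(2 * 1.26 / (1.26 - 1) * 285.7 * 2588) = 2677 m/s

2677 m/s


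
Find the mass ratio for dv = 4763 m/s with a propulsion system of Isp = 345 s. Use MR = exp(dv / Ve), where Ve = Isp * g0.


Ve = 345 * 9.81 = 3384.45 m/s
MR = exp(4763 / 3384.45) = 4.085

4.085


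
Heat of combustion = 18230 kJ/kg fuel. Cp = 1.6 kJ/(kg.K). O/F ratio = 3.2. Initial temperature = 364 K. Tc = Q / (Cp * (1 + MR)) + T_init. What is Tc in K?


Tc = 18230 / (1.6 * (1 + 3.2)) + 364 = 3077 K

3077 K


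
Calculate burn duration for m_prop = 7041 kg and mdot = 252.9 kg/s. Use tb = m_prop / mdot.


tb = 7041 / 252.9 = 27.8 s

27.8 s


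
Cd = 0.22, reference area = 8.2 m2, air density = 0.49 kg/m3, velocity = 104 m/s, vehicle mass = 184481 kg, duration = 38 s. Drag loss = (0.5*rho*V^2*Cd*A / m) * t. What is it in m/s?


D = 0.5 * 0.49 * 104^2 * 0.22 * 8.2 = 4780.46 N
a = 4780.46 / 184481 = 0.0259 m/s2
dV = 0.0259 * 38 = 1.0 m/s

1.0 m/s


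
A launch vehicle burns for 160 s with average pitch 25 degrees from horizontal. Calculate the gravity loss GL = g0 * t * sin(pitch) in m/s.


GL = 9.81 * 160 * sin(25 deg) = 663 m/s

663 m/s


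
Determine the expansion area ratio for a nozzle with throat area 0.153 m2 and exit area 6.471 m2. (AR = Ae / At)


AR = 6.471 / 0.153 = 42.3

42.3


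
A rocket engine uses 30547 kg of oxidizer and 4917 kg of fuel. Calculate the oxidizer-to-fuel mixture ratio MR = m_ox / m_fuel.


MR = 30547 / 4917 = 6.21

6.21


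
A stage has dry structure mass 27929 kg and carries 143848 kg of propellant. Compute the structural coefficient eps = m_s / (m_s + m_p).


eps = 27929 / (27929 + 143848) = 0.1626

0.1626


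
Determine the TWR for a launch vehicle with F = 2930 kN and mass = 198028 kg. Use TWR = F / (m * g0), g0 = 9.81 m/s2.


TWR = 2930000 / (198028 * 9.81) = 1.51

1.51


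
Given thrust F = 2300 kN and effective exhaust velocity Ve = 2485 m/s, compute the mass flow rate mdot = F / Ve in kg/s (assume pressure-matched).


mdot = F / Ve = 2300000 / 2485 = 925.6 kg/s

925.6 kg/s


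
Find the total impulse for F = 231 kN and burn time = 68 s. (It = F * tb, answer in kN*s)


It = 231 * 68 = 15708 kN*s

15708 kN*s


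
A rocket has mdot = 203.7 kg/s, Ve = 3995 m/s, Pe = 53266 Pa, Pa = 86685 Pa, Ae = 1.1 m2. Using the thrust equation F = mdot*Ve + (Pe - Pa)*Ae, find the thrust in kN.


F = 203.7 * 3995 + (53266 - 86685) * 1.1 = 777021.0 N = 777.0 kN

777.0 kN


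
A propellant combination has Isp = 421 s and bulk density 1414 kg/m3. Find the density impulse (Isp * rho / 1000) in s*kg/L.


rho*Isp = 421 * 1414 / 1000 = 595 s*kg/L

595 s*kg/L


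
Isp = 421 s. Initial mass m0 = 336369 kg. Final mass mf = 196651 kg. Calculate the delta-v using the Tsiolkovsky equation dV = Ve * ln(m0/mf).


Ve = 421 * 9.81 = 4130.01 m/s
dV = 4130.01 * ln(336369/196651) = 2217 m/s

2217 m/s


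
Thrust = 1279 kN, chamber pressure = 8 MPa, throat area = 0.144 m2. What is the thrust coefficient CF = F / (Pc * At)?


CF = 1279000 / (8e6 * 0.144) = 1.11

1.11


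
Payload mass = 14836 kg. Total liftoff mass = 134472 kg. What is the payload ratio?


PR = 14836 / 134472 = 0.1103

0.1103


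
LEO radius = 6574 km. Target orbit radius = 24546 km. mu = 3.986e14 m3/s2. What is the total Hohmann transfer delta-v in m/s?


V1 = sqrt(mu/r1) = 7786.71 m/s
dV1 = V1*(sqrt(2*r2/(r1+r2)) - 1) = 1993.31 m/s
V2 = sqrt(mu/r2) = 4029.75 m/s
dV2 = V2*(1 - sqrt(2*r1/(r1+r2))) = 1410.43 m/s
Total dV = 3404 m/s

3404 m/s


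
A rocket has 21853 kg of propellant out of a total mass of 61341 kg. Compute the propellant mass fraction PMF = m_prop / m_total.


PMF = 21853 / 61341 = 0.356

0.356


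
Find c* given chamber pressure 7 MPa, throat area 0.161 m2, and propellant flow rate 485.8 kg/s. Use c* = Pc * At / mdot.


c* = 7e6 * 0.161 / 485.8 = 2320 m/s

2320 m/s


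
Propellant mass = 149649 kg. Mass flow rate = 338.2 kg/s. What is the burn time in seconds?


tb = 149649 / 338.2 = 442.5 s

442.5 s


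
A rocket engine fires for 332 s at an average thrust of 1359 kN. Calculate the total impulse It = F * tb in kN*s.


It = 1359 * 332 = 451188 kN*s

451188 kN*s


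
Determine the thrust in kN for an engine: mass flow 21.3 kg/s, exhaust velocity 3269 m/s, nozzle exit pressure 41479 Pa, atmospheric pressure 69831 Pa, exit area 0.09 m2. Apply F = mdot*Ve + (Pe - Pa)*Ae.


F = 21.3 * 3269 + (41479 - 69831) * 0.09 = 67078.0 N = 67.1 kN

67.1 kN


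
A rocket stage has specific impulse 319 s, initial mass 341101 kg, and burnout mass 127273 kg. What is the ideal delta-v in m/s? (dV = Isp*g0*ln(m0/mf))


Ve = 319 * 9.81 = 3129.39 m/s
dV = 3129.39 * ln(341101/127273) = 3085 m/s

3085 m/s


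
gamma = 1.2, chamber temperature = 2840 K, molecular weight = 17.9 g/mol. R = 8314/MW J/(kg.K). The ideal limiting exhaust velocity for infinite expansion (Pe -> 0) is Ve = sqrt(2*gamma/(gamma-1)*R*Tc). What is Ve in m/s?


R = 8314 / 17.9 = 464.47 J/(kg.K)
Ve = sqrt(2 * 1.2 / (1.2 - 1) * 464.47 * 2840) = 3979 m/s

3979 m/s


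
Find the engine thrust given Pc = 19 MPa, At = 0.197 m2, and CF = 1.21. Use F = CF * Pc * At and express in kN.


F = 1.21 * 19e6 * 0.197 = 4.5290e+06 N = 4529.0 kN

4529.0 kN


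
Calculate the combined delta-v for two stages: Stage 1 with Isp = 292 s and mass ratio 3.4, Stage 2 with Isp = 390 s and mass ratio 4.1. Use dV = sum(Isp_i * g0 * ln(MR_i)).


dV1 = 292 * 9.81 * ln(3.4) = 3505.5 m/s
dV2 = 390 * 9.81 * ln(4.1) = 5398.3 m/s
Total dV = 3505.5 + 5398.3 = 8903.8 m/s ~ 8904 m/s

8904 m/s


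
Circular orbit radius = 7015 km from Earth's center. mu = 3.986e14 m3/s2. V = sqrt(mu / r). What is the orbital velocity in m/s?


V = sqrt(3.986e14 / 7015000) = 7538 m/s

7538 m/s


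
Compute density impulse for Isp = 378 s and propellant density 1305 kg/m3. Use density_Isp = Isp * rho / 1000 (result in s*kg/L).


rho*Isp = 378 * 1305 / 1000 = 493 s*kg/L

493 s*kg/L


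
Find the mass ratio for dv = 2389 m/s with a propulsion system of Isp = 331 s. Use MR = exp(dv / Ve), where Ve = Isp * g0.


Ve = 331 * 9.81 = 3247.11 m/s
MR = exp(2389 / 3247.11) = 2.087

2.087


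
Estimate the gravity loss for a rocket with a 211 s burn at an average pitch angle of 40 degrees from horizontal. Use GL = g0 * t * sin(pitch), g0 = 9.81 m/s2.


GL = 9.81 * 211 * sin(40 deg) = 1331 m/s

1331 m/s


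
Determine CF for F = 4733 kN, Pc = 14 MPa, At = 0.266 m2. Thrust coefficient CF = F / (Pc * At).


CF = 4733000 / (14e6 * 0.266) = 1.27

1.27


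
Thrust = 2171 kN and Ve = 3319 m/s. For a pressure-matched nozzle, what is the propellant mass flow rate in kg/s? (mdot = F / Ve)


mdot = F / Ve = 2171000 / 3319 = 654.1 kg/s

654.1 kg/s


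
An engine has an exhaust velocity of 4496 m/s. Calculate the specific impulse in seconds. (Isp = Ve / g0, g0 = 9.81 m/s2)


Isp = Ve / g0 = 4496 / 9.81 = 458.3 s

458.3 s


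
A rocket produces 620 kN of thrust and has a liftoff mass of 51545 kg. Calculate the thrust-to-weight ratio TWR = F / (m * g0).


TWR = 620000 / (51545 * 9.81) = 1.23

1.23


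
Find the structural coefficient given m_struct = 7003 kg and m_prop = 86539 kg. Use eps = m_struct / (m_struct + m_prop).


eps = 7003 / (7003 + 86539) = 0.0749

0.0749


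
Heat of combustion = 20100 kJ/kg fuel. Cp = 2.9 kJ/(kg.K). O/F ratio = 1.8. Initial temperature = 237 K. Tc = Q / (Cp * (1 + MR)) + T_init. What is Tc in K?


Tc = 20100 / (2.9 * (1 + 1.8)) + 237 = 2712 K

2712 K


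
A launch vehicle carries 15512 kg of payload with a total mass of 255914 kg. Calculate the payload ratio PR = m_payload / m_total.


PR = 15512 / 255914 = 0.0606

0.0606


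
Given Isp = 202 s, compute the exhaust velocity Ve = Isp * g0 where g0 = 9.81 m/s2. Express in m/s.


Ve = Isp * g0 = 202 * 9.81 = 1981.6 m/s

1981.6 m/s


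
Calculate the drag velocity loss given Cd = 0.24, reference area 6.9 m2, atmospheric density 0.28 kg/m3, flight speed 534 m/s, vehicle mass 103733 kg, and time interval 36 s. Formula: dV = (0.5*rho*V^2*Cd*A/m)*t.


D = 0.5 * 0.28 * 534^2 * 0.24 * 6.9 = 66110.57 N
a = 66110.57 / 103733 = 0.6373 m/s2
dV = 0.6373 * 36 = 22.9 m/s

22.9 m/s


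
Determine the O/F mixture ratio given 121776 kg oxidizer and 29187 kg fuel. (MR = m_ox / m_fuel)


MR = 121776 / 29187 = 4.17

4.17


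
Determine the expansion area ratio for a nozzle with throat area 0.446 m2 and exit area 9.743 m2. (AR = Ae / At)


AR = 9.743 / 0.446 = 21.8

21.8


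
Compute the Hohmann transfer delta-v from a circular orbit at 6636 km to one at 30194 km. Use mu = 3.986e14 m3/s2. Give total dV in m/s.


V1 = sqrt(mu/r1) = 7750.25 m/s
dV1 = V1*(sqrt(2*r2/(r1+r2)) - 1) = 2173.83 m/s
V2 = sqrt(mu/r2) = 3633.36 m/s
dV2 = V2*(1 - sqrt(2*r1/(r1+r2))) = 1452.26 m/s
Total dV = 3626 m/s

3626 m/s


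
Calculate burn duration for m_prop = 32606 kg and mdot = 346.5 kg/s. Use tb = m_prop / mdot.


tb = 32606 / 346.5 = 94.1 s

94.1 s


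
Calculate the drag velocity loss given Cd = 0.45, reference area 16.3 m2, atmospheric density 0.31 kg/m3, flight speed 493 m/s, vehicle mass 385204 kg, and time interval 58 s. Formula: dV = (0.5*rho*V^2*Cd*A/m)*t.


D = 0.5 * 0.31 * 493^2 * 0.45 * 16.3 = 276328.48 N
a = 276328.48 / 385204 = 0.7174 m/s2
dV = 0.7174 * 58 = 41.6 m/s

41.6 m/s


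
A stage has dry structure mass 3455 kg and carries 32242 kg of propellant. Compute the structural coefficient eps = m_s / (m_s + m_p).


eps = 3455 / (3455 + 32242) = 0.0968

0.0968


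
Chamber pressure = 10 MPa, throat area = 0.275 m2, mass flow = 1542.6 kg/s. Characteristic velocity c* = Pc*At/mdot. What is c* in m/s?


c* = 10e6 * 0.275 / 1542.6 = 1783 m/s

1783 m/s


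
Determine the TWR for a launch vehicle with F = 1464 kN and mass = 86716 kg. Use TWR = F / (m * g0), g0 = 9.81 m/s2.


TWR = 1464000 / (86716 * 9.81) = 1.72

1.72


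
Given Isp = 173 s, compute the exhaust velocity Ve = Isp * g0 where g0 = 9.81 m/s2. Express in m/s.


Ve = Isp * g0 = 173 * 9.81 = 1697.1 m/s

1697.1 m/s


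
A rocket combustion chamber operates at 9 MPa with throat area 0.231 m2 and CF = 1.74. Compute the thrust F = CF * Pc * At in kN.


F = 1.74 * 9e6 * 0.231 = 3.6175e+06 N = 3617.5 kN

3617.5 kN


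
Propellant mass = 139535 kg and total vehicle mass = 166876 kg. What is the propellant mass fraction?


PMF = 139535 / 166876 = 0.836

0.836


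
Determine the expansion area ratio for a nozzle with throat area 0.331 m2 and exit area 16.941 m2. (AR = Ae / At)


AR = 16.941 / 0.331 = 51.2

51.2


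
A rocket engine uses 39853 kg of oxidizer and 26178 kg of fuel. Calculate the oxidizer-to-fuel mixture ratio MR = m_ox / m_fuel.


MR = 39853 / 26178 = 1.52

1.52


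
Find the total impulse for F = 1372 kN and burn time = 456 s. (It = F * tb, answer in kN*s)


It = 1372 * 456 = 625632 kN*s

625632 kN*s


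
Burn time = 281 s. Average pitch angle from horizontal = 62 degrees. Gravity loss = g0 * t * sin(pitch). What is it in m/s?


GL = 9.81 * 281 * sin(62 deg) = 2434 m/s

2434 m/s


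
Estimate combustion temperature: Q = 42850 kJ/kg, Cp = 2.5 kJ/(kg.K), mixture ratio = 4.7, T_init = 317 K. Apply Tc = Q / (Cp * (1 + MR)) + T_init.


Tc = 42850 / (2.5 * (1 + 4.7)) + 317 = 3324 K

3324 K


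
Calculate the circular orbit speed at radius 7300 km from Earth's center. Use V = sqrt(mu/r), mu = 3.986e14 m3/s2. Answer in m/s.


V = sqrt(3.986e14 / 7300000) = 7389 m/s

7389 m/s


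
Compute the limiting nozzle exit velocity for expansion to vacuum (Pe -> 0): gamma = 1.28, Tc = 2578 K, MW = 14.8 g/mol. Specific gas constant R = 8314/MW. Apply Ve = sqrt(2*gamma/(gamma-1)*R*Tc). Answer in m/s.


R = 8314 / 14.8 = 561.76 J/(kg.K)
Ve = sqrt(2 * 1.28 / (1.28 - 1) * 561.76 * 2578) = 3639 m/s

3639 m/s


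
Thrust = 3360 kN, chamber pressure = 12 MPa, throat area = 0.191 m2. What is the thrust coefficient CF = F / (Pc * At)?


CF = 3360000 / (12e6 * 0.191) = 1.47

1.47


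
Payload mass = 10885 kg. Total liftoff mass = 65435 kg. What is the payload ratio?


PR = 10885 / 65435 = 0.1663

0.1663


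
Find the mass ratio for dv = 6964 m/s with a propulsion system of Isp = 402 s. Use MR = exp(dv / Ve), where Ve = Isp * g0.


Ve = 402 * 9.81 = 3943.62 m/s
MR = exp(6964 / 3943.62) = 5.847

5.847


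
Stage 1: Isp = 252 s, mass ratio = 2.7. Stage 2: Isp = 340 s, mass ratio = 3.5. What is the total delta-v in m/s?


dV1 = 252 * 9.81 * ln(2.7) = 2455.4 m/s
dV2 = 340 * 9.81 * ln(3.5) = 4178.5 m/s
Total dV = 2455.4 + 4178.5 = 6633.9 m/s ~ 6634 m/s

6634 m/s


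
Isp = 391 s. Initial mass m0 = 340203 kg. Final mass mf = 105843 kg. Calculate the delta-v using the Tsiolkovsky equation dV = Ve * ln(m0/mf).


Ve = 391 * 9.81 = 3835.71 m/s
dV = 3835.71 * ln(340203/105843) = 4479 m/s

4479 m/s


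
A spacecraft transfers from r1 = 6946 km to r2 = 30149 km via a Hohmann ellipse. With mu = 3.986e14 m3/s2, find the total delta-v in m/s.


V1 = sqrt(mu/r1) = 7575.32 m/s
dV1 = V1*(sqrt(2*r2/(r1+r2)) - 1) = 2082.85 m/s
V2 = sqrt(mu/r2) = 3636.07 m/s
dV2 = V2*(1 - sqrt(2*r1/(r1+r2))) = 1410.93 m/s
Total dV = 3494 m/s

3494 m/s


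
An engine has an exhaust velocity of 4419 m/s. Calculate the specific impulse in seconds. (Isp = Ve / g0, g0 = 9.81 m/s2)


Isp = Ve / g0 = 4419 / 9.81 = 450.5 s

450.5 s


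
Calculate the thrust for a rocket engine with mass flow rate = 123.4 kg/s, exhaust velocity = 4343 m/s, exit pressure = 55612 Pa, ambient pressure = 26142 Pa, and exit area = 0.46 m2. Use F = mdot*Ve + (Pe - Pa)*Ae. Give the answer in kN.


F = 123.4 * 4343 + (55612 - 26142) * 0.46 = 549482.0 N = 549.5 kN

549.5 kN


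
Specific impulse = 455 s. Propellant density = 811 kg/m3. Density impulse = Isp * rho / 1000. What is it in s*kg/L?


rho*Isp = 455 * 811 / 1000 = 369 s*kg/L

369 s*kg/L


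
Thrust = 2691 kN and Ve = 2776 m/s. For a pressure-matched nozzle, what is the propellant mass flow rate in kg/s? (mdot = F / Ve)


mdot = F / Ve = 2691000 / 2776 = 969.4 kg/s

969.4 kg/s


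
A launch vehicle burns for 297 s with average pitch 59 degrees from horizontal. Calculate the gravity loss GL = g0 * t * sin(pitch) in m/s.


GL = 9.81 * 297 * sin(59 deg) = 2497 m/s

2497 m/s


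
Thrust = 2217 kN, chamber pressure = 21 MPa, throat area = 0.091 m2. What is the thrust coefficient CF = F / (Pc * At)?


CF = 2217000 / (21e6 * 0.091) = 1.16

1.16


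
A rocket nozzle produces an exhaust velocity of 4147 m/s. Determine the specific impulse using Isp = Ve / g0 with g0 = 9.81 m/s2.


Isp = Ve / g0 = 4147 / 9.81 = 422.7 s

422.7 s


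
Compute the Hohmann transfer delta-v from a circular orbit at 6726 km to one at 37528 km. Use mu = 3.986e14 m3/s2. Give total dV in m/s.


V1 = sqrt(mu/r1) = 7698.22 m/s
dV1 = V1*(sqrt(2*r2/(r1+r2)) - 1) = 2327.3 m/s
V2 = sqrt(mu/r2) = 3259.05 m/s
dV2 = V2*(1 - sqrt(2*r1/(r1+r2))) = 1462.21 m/s
Total dV = 3790 m/s

3790 m/s


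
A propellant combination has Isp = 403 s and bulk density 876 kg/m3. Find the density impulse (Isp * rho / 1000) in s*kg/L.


rho*Isp = 403 * 876 / 1000 = 353 s*kg/L

353 s*kg/L


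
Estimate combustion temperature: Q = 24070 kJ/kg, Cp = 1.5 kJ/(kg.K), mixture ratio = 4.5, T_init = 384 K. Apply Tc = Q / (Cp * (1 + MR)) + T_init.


Tc = 24070 / (1.5 * (1 + 4.5)) + 384 = 3302 K

3302 K


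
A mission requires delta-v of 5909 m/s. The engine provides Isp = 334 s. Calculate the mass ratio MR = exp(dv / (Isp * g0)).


Ve = 334 * 9.81 = 3276.54 m/s
MR = exp(5909 / 3276.54) = 6.07

6.07


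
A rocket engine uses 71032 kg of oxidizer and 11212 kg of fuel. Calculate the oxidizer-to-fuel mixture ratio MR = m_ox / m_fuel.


MR = 71032 / 11212 = 6.34

6.34


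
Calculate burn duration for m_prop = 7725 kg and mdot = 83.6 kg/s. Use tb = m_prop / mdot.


tb = 7725 / 83.6 = 92.4 s

92.4 s


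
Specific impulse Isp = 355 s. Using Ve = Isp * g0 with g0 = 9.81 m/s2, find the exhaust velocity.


Ve = Isp * g0 = 355 * 9.81 = 3482.6 m/s

3482.6 m/s


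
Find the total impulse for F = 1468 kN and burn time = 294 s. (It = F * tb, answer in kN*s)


It = 1468 * 294 = 431592 kN*s

431592 kN*s


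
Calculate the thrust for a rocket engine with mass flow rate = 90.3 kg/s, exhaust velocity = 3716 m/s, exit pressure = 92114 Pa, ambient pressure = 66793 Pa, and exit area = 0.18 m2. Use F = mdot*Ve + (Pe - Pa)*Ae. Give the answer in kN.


F = 90.3 * 3716 + (92114 - 66793) * 0.18 = 340113.0 N = 340.1 kN

340.1 kN


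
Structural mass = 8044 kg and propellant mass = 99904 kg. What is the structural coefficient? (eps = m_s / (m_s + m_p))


eps = 8044 / (8044 + 99904) = 0.0745

0.0745


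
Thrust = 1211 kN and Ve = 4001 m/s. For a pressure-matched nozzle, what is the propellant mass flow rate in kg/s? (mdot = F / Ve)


mdot = F / Ve = 1211000 / 4001 = 302.7 kg/s

302.7 kg/s


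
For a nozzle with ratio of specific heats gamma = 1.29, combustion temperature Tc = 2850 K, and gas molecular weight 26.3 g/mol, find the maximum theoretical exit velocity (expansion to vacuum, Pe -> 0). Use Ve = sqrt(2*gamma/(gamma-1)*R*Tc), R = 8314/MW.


R = 8314 / 26.3 = 316.12 J/(kg.K)
Ve = sqrt(2 * 1.29 / (1.29 - 1) * 316.12 * 2850) = 2831 m/s

2831 m/s


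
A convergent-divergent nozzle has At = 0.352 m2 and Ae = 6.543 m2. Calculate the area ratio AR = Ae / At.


AR = 6.543 / 0.352 = 18.6

18.6


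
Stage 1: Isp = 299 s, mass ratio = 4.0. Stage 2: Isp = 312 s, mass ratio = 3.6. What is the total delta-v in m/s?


dV1 = 299 * 9.81 * ln(4.0) = 4066.3 m/s
dV2 = 312 * 9.81 * ln(3.6) = 3920.6 m/s
Total dV = 4066.3 + 3920.6 = 7986.9 m/s ~ 7987 m/s

7987 m/s


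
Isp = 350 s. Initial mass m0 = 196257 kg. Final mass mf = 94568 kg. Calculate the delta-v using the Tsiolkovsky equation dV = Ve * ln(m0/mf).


Ve = 350 * 9.81 = 3433.5 m/s
dV = 3433.5 * ln(196257/94568) = 2507 m/s

2507 m/s


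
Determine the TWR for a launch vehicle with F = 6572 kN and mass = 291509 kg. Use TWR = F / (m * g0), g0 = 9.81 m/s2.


TWR = 6572000 / (291509 * 9.81) = 2.3

2.3


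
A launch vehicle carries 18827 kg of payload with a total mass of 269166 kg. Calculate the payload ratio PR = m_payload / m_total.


PR = 18827 / 269166 = 0.0699

0.0699


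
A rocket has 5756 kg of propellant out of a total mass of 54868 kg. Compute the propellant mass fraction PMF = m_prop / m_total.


PMF = 5756 / 54868 = 0.105

0.105


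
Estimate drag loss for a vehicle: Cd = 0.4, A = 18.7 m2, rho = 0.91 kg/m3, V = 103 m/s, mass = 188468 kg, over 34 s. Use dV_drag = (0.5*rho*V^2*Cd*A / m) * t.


D = 0.5 * 0.91 * 103^2 * 0.4 * 18.7 = 36106.67 N
a = 36106.67 / 188468 = 0.1916 m/s2
dV = 0.1916 * 34 = 6.5 m/s

6.5 m/s


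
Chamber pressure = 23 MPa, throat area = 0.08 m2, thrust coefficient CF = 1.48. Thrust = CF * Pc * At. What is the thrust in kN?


F = 1.48 * 23e6 * 0.08 = 2.7232e+06 N = 2723.2 kN

2723.2 kN


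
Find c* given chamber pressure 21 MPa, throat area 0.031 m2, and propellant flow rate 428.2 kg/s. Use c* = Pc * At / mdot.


c* = 21e6 * 0.031 / 428.2 = 1520 m/s

1520 m/s


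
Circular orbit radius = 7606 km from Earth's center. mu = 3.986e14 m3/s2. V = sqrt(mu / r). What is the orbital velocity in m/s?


V = sqrt(3.986e14 / 7606000) = 7239 m/s

7239 m/s


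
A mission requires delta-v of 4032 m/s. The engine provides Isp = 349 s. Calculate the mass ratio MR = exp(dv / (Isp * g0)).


Ve = 349 * 9.81 = 3423.69 m/s
MR = exp(4032 / 3423.69) = 3.247

3.247


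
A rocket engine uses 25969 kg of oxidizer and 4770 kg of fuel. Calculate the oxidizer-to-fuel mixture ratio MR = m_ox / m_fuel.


MR = 25969 / 4770 = 5.44

5.44


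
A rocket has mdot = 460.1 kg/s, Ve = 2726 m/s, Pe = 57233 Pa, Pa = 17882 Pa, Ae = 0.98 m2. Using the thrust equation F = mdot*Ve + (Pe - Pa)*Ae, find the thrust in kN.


F = 460.1 * 2726 + (57233 - 17882) * 0.98 = 1.2928e+06 N = 1292.8 kN

1292.8 kN


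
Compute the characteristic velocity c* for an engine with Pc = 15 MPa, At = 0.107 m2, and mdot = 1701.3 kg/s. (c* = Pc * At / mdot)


c* = 15e6 * 0.107 / 1701.3 = 943 m/s

943 m/s


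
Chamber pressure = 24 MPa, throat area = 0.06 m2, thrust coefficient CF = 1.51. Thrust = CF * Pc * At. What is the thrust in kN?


F = 1.51 * 24e6 * 0.06 = 2.1744e+06 N = 2174.4 kN

2174.4 kN


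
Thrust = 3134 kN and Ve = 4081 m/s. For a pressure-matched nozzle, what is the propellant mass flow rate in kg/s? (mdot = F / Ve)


mdot = F / Ve = 3134000 / 4081 = 767.9 kg/s

767.9 kg/s
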